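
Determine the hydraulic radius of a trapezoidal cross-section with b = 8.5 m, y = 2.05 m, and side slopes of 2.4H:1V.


For a trapezoidal section with side slope z:
A = (b + z*y)*y = (8.5 + 2.4*2.05)*2.05 = 27.511 m^2.
P = b + 2*y*sqrt(1 + z^2) = 8.5 + 2*2.05*sqrt(1 + 2.4^2) = 19.16 m.
R = A/P = 27.511 / 19.16 = 1.4359 m.

1.4359


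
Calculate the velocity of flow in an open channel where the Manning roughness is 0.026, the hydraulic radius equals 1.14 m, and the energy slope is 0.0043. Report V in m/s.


Manning's equation gives V = (1/n) * R^(2/3) * S^(1/2).
First, compute R^(2/3) = 1.14^(2/3) = 1.0913.
Next, S^(1/2) = 0.0043^(1/2) = 0.065574.
Then 1/n = 1/0.026 = 38.46.
V = 38.46 * 1.0913 * 0.065574 = 2.7523 m/s.

2.7523


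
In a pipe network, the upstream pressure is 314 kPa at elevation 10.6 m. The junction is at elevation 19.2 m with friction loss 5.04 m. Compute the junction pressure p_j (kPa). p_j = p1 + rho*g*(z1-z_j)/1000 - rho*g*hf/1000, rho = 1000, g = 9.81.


Junction pressure: p_j = p1 + rho*g*(z1 - z_j)/1000 - rho*g*hf/1000.
Elevation term = 1000*9.81*(10.6 - 19.2)/1000 = -84.366 kPa.
Friction term = 1000*9.81*5.04/1000 = 49.442 kPa.
p_j = 314 + -84.366 - 49.442 = 180.19 kPa.

180.19


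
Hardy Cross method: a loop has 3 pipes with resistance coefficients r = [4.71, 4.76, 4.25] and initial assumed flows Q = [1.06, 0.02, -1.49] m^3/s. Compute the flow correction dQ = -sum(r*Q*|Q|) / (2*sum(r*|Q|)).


Numerator terms (r*Q*|Q|): 4.71*1.06*|1.06| = 5.2922; 4.76*0.02*|0.02| = 0.0019; 4.25*-1.49*|-1.49| = -9.4354.
Sum of numerator = -4.1414.
Denominator terms (r*|Q|): 4.71*|1.06| = 4.9926; 4.76*|0.02| = 0.0952; 4.25*|-1.49| = 6.3325.
2 * sum of denominator = 2 * 11.4203 = 22.8406.
dQ = --4.1414 / 22.8406 = 0.1813 m^3/s.

0.1813


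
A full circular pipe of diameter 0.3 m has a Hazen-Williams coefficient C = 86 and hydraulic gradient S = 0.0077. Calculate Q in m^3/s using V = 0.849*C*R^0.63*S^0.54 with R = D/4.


For a full circular pipe, R = D/4 = 0.3/4 = 0.075 m.
V = 0.849 * 86 * 0.075^0.63 * 0.0077^0.54
  = 0.849 * 86 * 0.195564 * 0.072228
  = 1.0313 m/s.
Pipe area A = pi*D^2/4 = pi*0.3^2/4 = 0.0707 m^2.
Q = A * V = 0.0707 * 1.0313 = 0.0729 m^3/s.

0.0729


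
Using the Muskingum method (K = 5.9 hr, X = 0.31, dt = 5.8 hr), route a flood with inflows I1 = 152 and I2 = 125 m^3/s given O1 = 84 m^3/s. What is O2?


Muskingum coefficients:
denom = 2*K*(1-X) + dt = 2*5.9*(1-0.31) + 5.8 = 13.942.
C0 = (dt - 2*K*X)/denom = (5.8 - 2*5.9*0.31)/13.942 = 0.1536.
C1 = (dt + 2*K*X)/denom = (5.8 + 2*5.9*0.31)/13.942 = 0.6784.
C2 = (2*K*(1-X) - dt)/denom = 0.168.
O2 = C0*I2 + C1*I1 + C2*O1
   = 0.1536*125 + 0.6784*152 + 0.168*84
   = 136.43 m^3/s.

136.43


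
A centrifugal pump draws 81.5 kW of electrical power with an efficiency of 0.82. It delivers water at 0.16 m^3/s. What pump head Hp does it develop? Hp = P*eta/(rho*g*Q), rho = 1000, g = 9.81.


Pump head formula: Hp = P * eta / (rho * g * Q).
Numerator: P * eta = 81.5 * 1000 * 0.82 = 66830.0 W.
Denominator: rho * g * Q = 1000 * 9.81 * 0.16 = 1569.6.
Hp = 66830.0 / 1569.6 = 42.58 m.

42.58


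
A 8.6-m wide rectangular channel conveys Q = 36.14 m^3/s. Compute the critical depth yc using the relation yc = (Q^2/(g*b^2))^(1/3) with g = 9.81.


Using yc = (Q^2 / (g * b^2))^(1/3):
Q^2 = 36.14^2 = 1306.1.
g * b^2 = 9.81 * 8.6^2 = 9.81 * 73.96 = 725.55.
Q^2 / (g*b^2) = 1306.1 / 725.55 = 1.8002.
yc = 1.8002^(1/3) = 1.2165 m.

1.2165


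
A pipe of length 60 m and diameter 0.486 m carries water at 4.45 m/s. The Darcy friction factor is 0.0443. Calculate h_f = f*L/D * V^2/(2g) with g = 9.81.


Darcy-Weisbach equation: h_f = f * (L/D) * V^2/(2g).
f * L/D = 0.0443 * 60/0.486 = 5.4691.
V^2/(2g) = 4.45^2 / (2*9.81) = 19.8025 / 19.62 = 1.0093 m.
h_f = 5.4691 * 1.0093 = 5.52 m.

5.52


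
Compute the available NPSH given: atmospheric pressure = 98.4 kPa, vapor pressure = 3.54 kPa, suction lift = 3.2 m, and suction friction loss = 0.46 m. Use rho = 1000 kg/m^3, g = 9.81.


NPSHa = p_atm/(rho*g) - z_s - hf_s - p_vap/(rho*g).
p_atm/(rho*g) = 98.4*1000 / (1000*9.81) = 10.031 m.
p_vap/(rho*g) = 3.54*1000 / (1000*9.81) = 0.361 m.
NPSHa = 10.031 - 3.2 - 0.46 - 0.361
      = 6.01 m.

6.01


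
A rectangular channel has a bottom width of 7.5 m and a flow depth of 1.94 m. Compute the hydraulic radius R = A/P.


For a rectangular section:
Flow area A = b * y = 7.5 * 1.94 = 14.55 m^2.
Wetted perimeter P = b + 2y = 7.5 + 2*1.94 = 11.38 m.
Hydraulic radius R = A/P = 14.55 / 11.38 = 1.2786 m.

1.2786


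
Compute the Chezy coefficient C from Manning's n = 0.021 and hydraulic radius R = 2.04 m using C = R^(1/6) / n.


The Chezy coefficient relates to Manning's n through C = R^(1/6) / n.
R^(1/6) = 2.04^(1/6) = 1.126173.
C = 1.126173 / 0.021 = 53.63 m^(1/2)/s.

53.63


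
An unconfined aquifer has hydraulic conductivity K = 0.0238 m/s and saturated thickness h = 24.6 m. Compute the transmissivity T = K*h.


Transmissivity is defined as T = K * h.
T = 0.0238 * 24.6
  = 0.5855 m^2/s.

0.5855


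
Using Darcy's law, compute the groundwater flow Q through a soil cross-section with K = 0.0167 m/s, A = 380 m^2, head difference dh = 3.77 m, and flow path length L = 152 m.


Darcy's law: Q = K * A * i, where i = dh/L.
Hydraulic gradient i = 3.77 / 152 = 0.024803.
Q = 0.0167 * 380 * 0.024803
  = 0.1574 m^3/s.

0.1574


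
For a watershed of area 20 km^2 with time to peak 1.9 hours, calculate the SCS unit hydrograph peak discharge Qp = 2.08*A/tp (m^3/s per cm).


SCS formula: Qp = 2.08 * A / tp.
Qp = 2.08 * 20 / 1.9
   = 41.6 / 1.9
   = 21.89 m^3/s per cm.

21.89


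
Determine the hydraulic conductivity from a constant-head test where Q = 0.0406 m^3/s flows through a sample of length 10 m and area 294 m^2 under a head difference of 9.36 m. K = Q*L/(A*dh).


From K = Q*L / (A*dh):
Numerator: Q*L = 0.0406 * 10 = 0.406.
Denominator: A*dh = 294 * 9.36 = 2751.84.
K = 0.406 / 2751.84 = 0.000148 m/s.

0.000148


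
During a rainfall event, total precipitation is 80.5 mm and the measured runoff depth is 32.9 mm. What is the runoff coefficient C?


The runoff coefficient C = runoff depth / rainfall depth.
C = 32.9 / 80.5
  = 0.4087.

0.4087


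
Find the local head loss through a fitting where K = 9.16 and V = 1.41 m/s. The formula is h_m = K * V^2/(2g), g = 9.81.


Minor loss formula: h_m = K * V^2/(2g).
V^2 = 1.41^2 = 1.9881.
V^2/(2g) = 1.9881 / 19.62 = 0.1013 m.
h_m = 9.16 * 0.1013 = 0.9282 m.

0.9282


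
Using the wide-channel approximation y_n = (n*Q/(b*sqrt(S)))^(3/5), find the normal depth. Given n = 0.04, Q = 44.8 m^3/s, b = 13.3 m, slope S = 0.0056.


We use the wide-channel approximation y_n = (n*Q/(b*sqrt(S)))^(3/5).
sqrt(S) = sqrt(0.0056) = 0.074833.
Numerator: n*Q = 0.04 * 44.8 = 1.792.
Denominator: b*sqrt(S) = 13.3 * 0.074833 = 0.995279.
arg = 1.8005.
y_n = 1.8005^(3/5) = 1.4231 m.

1.4231


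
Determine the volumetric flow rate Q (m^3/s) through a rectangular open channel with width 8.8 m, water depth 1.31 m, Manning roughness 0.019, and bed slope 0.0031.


For a rectangular channel, the cross-sectional area A = b * y = 8.8 * 1.31 = 11.53 m^2.
The wetted perimeter P = b + 2y = 8.8 + 2*1.31 = 11.42 m.
Hydraulic radius R = A/P = 11.53/11.42 = 1.0095 m.
Velocity V = (1/n)*R^(2/3)*S^(1/2) = (1/0.019)*1.0095^(2/3)*0.0031^(1/2) = 2.9488 m/s.
Discharge Q = A * V = 11.53 * 2.9488 = 33.994 m^3/s.

33.994


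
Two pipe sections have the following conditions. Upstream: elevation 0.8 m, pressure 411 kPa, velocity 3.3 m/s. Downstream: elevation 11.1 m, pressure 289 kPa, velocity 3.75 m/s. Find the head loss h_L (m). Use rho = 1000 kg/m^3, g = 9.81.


Total head at each section: H = z + p/(rho*g) + V^2/(2g).
H1 = 0.8 + 411*1000/(1000*9.81) + 3.3^2/(2*9.81)
   = 0.8 + 41.896 + 0.555
   = 43.251 m.
H2 = 11.1 + 289*1000/(1000*9.81) + 3.75^2/(2*9.81)
   = 11.1 + 29.46 + 0.7167
   = 41.276 m.
h_L = H1 - H2 = 43.251 - 41.276 = 1.975 m.

1.975


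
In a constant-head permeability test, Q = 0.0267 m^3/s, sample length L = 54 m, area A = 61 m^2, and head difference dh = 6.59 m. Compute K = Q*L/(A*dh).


From K = Q*L / (A*dh):
Numerator: Q*L = 0.0267 * 54 = 1.4418.
Denominator: A*dh = 61 * 6.59 = 401.99.
K = 1.4418 / 401.99 = 0.003587 m/s.

0.003587


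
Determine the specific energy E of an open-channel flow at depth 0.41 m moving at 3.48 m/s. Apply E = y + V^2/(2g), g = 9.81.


Specific energy E = y + V^2/(2g).
Velocity head = V^2/(2g) = 3.48^2 / (2*9.81) = 12.1104 / 19.62 = 0.6172 m.
E = 0.41 + 0.6172 = 1.0272 m.

1.0272


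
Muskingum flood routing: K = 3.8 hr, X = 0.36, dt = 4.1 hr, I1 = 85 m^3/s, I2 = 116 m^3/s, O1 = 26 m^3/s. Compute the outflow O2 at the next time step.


Muskingum coefficients:
denom = 2*K*(1-X) + dt = 2*3.8*(1-0.36) + 4.1 = 8.964.
C0 = (dt - 2*K*X)/denom = (4.1 - 2*3.8*0.36)/8.964 = 0.1522.
C1 = (dt + 2*K*X)/denom = (4.1 + 2*3.8*0.36)/8.964 = 0.7626.
C2 = (2*K*(1-X) - dt)/denom = 0.0852.
O2 = C0*I2 + C1*I1 + C2*O1
   = 0.1522*116 + 0.7626*85 + 0.0852*26
   = 84.69 m^3/s.

84.69


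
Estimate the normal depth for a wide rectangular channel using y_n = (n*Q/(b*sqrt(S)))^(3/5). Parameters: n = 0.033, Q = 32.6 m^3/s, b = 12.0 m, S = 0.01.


We use the wide-channel approximation y_n = (n*Q/(b*sqrt(S)))^(3/5).
sqrt(S) = sqrt(0.01) = 0.1.
Numerator: n*Q = 0.033 * 32.6 = 1.0758.
Denominator: b*sqrt(S) = 12.0 * 0.1 = 1.2.
arg = 0.8965.
y_n = 0.8965^(3/5) = 0.9365 m.

0.9365


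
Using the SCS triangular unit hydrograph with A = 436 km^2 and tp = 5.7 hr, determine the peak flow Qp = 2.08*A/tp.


SCS formula: Qp = 2.08 * A / tp.
Qp = 2.08 * 436 / 5.7
   = 906.88 / 5.7
   = 159.1 m^3/s per cm.

159.1


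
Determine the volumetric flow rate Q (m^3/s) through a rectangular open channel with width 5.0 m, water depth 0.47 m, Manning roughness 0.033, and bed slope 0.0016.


For a rectangular channel, the cross-sectional area A = b * y = 5.0 * 0.47 = 2.35 m^2.
The wetted perimeter P = b + 2y = 5.0 + 2*0.47 = 5.94 m.
Hydraulic radius R = A/P = 2.35/5.94 = 0.3956 m.
Velocity V = (1/n)*R^(2/3)*S^(1/2) = (1/0.033)*0.3956^(2/3)*0.0016^(1/2) = 0.6532 m/s.
Discharge Q = A * V = 2.35 * 0.6532 = 1.535 m^3/s.

1.535


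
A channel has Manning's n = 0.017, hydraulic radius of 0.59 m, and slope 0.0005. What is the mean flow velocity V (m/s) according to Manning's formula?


Manning's equation gives V = (1/n) * R^(2/3) * S^(1/2).
First, compute R^(2/3) = 0.59^(2/3) = 0.7035.
Next, S^(1/2) = 0.0005^(1/2) = 0.022361.
Then 1/n = 1/0.017 = 58.82.
V = 58.82 * 0.7035 * 0.022361 = 0.9253 m/s.

0.9253


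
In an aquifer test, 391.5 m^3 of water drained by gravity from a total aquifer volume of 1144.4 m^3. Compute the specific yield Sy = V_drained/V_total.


Specific yield Sy = Volume drained / Total volume.
Sy = 391.5 / 1144.4
   = 0.3421.

0.3421


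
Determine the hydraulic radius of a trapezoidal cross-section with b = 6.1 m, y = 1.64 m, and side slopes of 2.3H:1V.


For a trapezoidal section with side slope z:
A = (b + z*y)*y = (6.1 + 2.3*1.64)*1.64 = 16.19 m^2.
P = b + 2*y*sqrt(1 + z^2) = 6.1 + 2*1.64*sqrt(1 + 2.3^2) = 14.326 m.
R = A/P = 16.19 / 14.326 = 1.1301 m.

1.1301


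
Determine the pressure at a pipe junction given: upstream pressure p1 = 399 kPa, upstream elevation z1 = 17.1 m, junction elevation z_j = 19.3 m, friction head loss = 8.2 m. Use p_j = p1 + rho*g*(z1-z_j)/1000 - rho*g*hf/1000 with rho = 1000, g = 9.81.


Junction pressure: p_j = p1 + rho*g*(z1 - z_j)/1000 - rho*g*hf/1000.
Elevation term = 1000*9.81*(17.1 - 19.3)/1000 = -21.582 kPa.
Friction term = 1000*9.81*8.2/1000 = 80.442 kPa.
p_j = 399 + -21.582 - 80.442 = 296.98 kPa.

296.98


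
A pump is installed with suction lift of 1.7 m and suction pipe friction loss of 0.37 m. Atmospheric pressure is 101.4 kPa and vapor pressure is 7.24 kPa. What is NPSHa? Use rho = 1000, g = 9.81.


NPSHa = p_atm/(rho*g) - z_s - hf_s - p_vap/(rho*g).
p_atm/(rho*g) = 101.4*1000 / (1000*9.81) = 10.336 m.
p_vap/(rho*g) = 7.24*1000 / (1000*9.81) = 0.738 m.
NPSHa = 10.336 - 1.7 - 0.37 - 0.738
      = 7.53 m.

7.53


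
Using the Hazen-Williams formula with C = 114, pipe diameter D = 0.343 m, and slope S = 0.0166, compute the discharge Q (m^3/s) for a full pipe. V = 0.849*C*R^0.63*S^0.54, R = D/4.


For a full circular pipe, R = D/4 = 0.343/4 = 0.0858 m.
V = 0.849 * 114 * 0.0858^0.63 * 0.0166^0.54
  = 0.849 * 114 * 0.212783 * 0.10936
  = 2.2522 m/s.
Pipe area A = pi*D^2/4 = pi*0.343^2/4 = 0.0924 m^2.
Q = A * V = 0.0924 * 2.2522 = 0.2081 m^3/s.

0.2081


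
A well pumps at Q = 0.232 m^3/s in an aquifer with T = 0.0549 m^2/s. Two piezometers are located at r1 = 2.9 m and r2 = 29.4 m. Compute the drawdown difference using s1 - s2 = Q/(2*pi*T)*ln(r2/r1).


Thiem equation: s1 - s2 = Q/(2*pi*T) * ln(r2/r1).
ln(r2/r1) = ln(29.4/2.9) = 2.3163.
Q/(2*pi*T) = 0.232 / (2*pi*0.0549) = 0.232 / 0.3449 = 0.6726.
s1 - s2 = 0.6726 * 2.3163 = 1.5579 m.

1.5579


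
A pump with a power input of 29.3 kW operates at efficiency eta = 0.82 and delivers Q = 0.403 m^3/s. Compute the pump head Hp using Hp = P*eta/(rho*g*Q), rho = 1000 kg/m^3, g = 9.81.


Pump head formula: Hp = P * eta / (rho * g * Q).
Numerator: P * eta = 29.3 * 1000 * 0.82 = 24026.0 W.
Denominator: rho * g * Q = 1000 * 9.81 * 0.403 = 3953.43.
Hp = 24026.0 / 3953.43 = 6.08 m.

6.08


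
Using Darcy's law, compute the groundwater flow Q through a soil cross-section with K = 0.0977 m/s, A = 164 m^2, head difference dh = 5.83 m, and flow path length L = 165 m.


Darcy's law: Q = K * A * i, where i = dh/L.
Hydraulic gradient i = 5.83 / 165 = 0.035333.
Q = 0.0977 * 164 * 0.035333
  = 0.5661 m^3/s.

0.5661


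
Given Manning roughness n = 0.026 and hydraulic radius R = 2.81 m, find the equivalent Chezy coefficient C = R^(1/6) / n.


The Chezy coefficient relates to Manning's n through C = R^(1/6) / n.
R^(1/6) = 2.81^(1/6) = 1.187912.
C = 1.187912 / 0.026 = 45.69 m^(1/2)/s.

45.69


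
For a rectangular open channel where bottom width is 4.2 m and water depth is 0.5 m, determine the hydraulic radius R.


For a rectangular section:
Flow area A = b * y = 4.2 * 0.5 = 2.1 m^2.
Wetted perimeter P = b + 2y = 4.2 + 2*0.5 = 5.2 m.
Hydraulic radius R = A/P = 2.1 / 5.2 = 0.4038 m.

0.4038


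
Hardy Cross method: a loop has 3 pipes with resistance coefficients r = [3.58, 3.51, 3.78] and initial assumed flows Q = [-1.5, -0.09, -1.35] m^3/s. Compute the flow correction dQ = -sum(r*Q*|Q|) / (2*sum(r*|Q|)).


Numerator terms (r*Q*|Q|): 3.58*-1.5*|-1.5| = -8.055; 3.51*-0.09*|-0.09| = -0.0284; 3.78*-1.35*|-1.35| = -6.8891.
Sum of numerator = -14.9725.
Denominator terms (r*|Q|): 3.58*|-1.5| = 5.37; 3.51*|-0.09| = 0.3159; 3.78*|-1.35| = 5.103.
2 * sum of denominator = 2 * 10.7889 = 21.5778.
dQ = --14.9725 / 21.5778 = 0.6939 m^3/s.

0.6939


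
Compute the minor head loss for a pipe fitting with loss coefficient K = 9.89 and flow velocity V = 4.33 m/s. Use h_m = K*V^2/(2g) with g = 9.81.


Minor loss formula: h_m = K * V^2/(2g).
V^2 = 4.33^2 = 18.7489.
V^2/(2g) = 18.7489 / 19.62 = 0.9556 m.
h_m = 9.89 * 0.9556 = 9.4509 m.

9.4509


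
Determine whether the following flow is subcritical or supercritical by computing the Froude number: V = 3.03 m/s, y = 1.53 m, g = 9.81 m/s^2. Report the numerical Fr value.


The Froude number is defined as Fr = V / sqrt(g*y).
g*y = 9.81 * 1.53 = 15.0093.
sqrt(g*y) = sqrt(15.0093) = 3.8742.
Fr = 3.03 / 3.8742 = 0.7821.
Since Fr < 1, the flow is subcritical.

0.7821


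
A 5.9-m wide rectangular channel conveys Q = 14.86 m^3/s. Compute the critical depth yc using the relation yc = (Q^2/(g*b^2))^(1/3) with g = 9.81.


Using yc = (Q^2 / (g * b^2))^(1/3):
Q^2 = 14.86^2 = 220.82.
g * b^2 = 9.81 * 5.9^2 = 9.81 * 34.81 = 341.49.
Q^2 / (g*b^2) = 220.82 / 341.49 = 0.6466.
yc = 0.6466^(1/3) = 0.8647 m.

0.8647


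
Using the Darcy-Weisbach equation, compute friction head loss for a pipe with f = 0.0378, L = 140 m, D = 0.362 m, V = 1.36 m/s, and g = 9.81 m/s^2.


Darcy-Weisbach equation: h_f = f * (L/D) * V^2/(2g).
f * L/D = 0.0378 * 140/0.362 = 14.6188.
V^2/(2g) = 1.36^2 / (2*9.81) = 1.8496 / 19.62 = 0.0943 m.
h_f = 14.6188 * 0.0943 = 1.378 m.

1.378


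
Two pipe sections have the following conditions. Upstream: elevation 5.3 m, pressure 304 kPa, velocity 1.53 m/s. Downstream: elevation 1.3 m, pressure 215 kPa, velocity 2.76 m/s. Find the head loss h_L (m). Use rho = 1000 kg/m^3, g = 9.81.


Total head at each section: H = z + p/(rho*g) + V^2/(2g).
H1 = 5.3 + 304*1000/(1000*9.81) + 1.53^2/(2*9.81)
   = 5.3 + 30.989 + 0.1193
   = 36.408 m.
H2 = 1.3 + 215*1000/(1000*9.81) + 2.76^2/(2*9.81)
   = 1.3 + 21.916 + 0.3883
   = 23.605 m.
h_L = H1 - H2 = 36.408 - 23.605 = 12.803 m.

12.803


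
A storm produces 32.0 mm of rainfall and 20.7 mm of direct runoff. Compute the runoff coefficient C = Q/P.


The runoff coefficient C = runoff depth / rainfall depth.
C = 20.7 / 32.0
  = 0.6469.

0.6469


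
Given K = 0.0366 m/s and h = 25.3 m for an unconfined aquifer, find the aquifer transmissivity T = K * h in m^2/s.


Transmissivity is defined as T = K * h.
T = 0.0366 * 25.3
  = 0.926 m^2/s.

0.926


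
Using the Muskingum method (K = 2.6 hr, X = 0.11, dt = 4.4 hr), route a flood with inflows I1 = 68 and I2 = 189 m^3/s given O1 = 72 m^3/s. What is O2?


Muskingum coefficients:
denom = 2*K*(1-X) + dt = 2*2.6*(1-0.11) + 4.4 = 9.028.
C0 = (dt - 2*K*X)/denom = (4.4 - 2*2.6*0.11)/9.028 = 0.424.
C1 = (dt + 2*K*X)/denom = (4.4 + 2*2.6*0.11)/9.028 = 0.5507.
C2 = (2*K*(1-X) - dt)/denom = 0.0253.
O2 = C0*I2 + C1*I1 + C2*O1
   = 0.424*189 + 0.5507*68 + 0.0253*72
   = 119.41 m^3/s.

119.41


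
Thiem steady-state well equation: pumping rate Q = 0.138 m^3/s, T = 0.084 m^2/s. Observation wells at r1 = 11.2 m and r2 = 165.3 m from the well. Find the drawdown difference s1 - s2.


Thiem equation: s1 - s2 = Q/(2*pi*T) * ln(r2/r1).
ln(r2/r1) = ln(165.3/11.2) = 2.6918.
Q/(2*pi*T) = 0.138 / (2*pi*0.084) = 0.138 / 0.5278 = 0.2615.
s1 - s2 = 0.2615 * 2.6918 = 0.7038 m.

0.7038


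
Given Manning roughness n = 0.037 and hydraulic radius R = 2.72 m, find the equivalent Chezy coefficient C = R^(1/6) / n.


The Chezy coefficient relates to Manning's n through C = R^(1/6) / n.
R^(1/6) = 2.72^(1/6) = 1.181485.
C = 1.181485 / 0.037 = 31.93 m^(1/2)/s.

31.93


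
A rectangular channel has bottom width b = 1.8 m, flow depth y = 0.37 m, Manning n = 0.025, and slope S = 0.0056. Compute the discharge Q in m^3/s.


For a rectangular channel, the cross-sectional area A = b * y = 1.8 * 0.37 = 0.67 m^2.
The wetted perimeter P = b + 2y = 1.8 + 2*0.37 = 2.54 m.
Hydraulic radius R = A/P = 0.67/2.54 = 0.2622 m.
Velocity V = (1/n)*R^(2/3)*S^(1/2) = (1/0.025)*0.2622^(2/3)*0.0056^(1/2) = 1.2263 m/s.
Discharge Q = A * V = 0.67 * 1.2263 = 0.817 m^3/s.

0.817


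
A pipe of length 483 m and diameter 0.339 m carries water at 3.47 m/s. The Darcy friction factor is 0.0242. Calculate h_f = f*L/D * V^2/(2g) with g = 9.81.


Darcy-Weisbach equation: h_f = f * (L/D) * V^2/(2g).
f * L/D = 0.0242 * 483/0.339 = 34.4796.
V^2/(2g) = 3.47^2 / (2*9.81) = 12.0409 / 19.62 = 0.6137 m.
h_f = 34.4796 * 0.6137 = 21.16 m.

21.16


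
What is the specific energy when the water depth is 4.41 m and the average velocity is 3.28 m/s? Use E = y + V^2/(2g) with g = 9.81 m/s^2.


Specific energy E = y + V^2/(2g).
Velocity head = V^2/(2g) = 3.28^2 / (2*9.81) = 10.7584 / 19.62 = 0.5483 m.
E = 4.41 + 0.5483 = 4.9583 m.

4.9583


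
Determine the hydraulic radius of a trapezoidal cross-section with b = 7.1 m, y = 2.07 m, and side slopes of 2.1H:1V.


For a trapezoidal section with side slope z:
A = (b + z*y)*y = (7.1 + 2.1*2.07)*2.07 = 23.695 m^2.
P = b + 2*y*sqrt(1 + z^2) = 7.1 + 2*2.07*sqrt(1 + 2.1^2) = 16.729 m.
R = A/P = 23.695 / 16.729 = 1.4164 m.

1.4164


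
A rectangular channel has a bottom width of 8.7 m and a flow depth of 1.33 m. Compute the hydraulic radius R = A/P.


For a rectangular section:
Flow area A = b * y = 8.7 * 1.33 = 11.57 m^2.
Wetted perimeter P = b + 2y = 8.7 + 2*1.33 = 11.36 m.
Hydraulic radius R = A/P = 11.57 / 11.36 = 1.0186 m.

1.0186


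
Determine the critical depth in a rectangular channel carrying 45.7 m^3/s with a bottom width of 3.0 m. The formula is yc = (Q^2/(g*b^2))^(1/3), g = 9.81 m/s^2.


Using yc = (Q^2 / (g * b^2))^(1/3):
Q^2 = 45.7^2 = 2088.49.
g * b^2 = 9.81 * 3.0^2 = 9.81 * 9.0 = 88.29.
Q^2 / (g*b^2) = 2088.49 / 88.29 = 23.6549.
yc = 23.6549^(1/3) = 2.8706 m.

2.8706


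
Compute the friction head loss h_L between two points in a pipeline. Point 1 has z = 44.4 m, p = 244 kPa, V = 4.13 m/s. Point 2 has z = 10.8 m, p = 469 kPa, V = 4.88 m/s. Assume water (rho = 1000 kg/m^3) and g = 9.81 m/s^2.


Total head at each section: H = z + p/(rho*g) + V^2/(2g).
H1 = 44.4 + 244*1000/(1000*9.81) + 4.13^2/(2*9.81)
   = 44.4 + 24.873 + 0.8694
   = 70.142 m.
H2 = 10.8 + 469*1000/(1000*9.81) + 4.88^2/(2*9.81)
   = 10.8 + 47.808 + 1.2138
   = 59.822 m.
h_L = H1 - H2 = 70.142 - 59.822 = 10.32 m.

10.32


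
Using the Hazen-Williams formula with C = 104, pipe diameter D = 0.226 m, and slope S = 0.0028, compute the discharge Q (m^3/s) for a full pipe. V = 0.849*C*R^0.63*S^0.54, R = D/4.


For a full circular pipe, R = D/4 = 0.226/4 = 0.0565 m.
V = 0.849 * 104 * 0.0565^0.63 * 0.0028^0.54
  = 0.849 * 104 * 0.163603 * 0.041828
  = 0.6042 m/s.
Pipe area A = pi*D^2/4 = pi*0.226^2/4 = 0.0401 m^2.
Q = A * V = 0.0401 * 0.6042 = 0.0242 m^3/s.

0.0242


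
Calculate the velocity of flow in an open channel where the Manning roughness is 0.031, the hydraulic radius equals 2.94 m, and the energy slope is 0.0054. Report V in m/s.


Manning's equation gives V = (1/n) * R^(2/3) * S^(1/2).
First, compute R^(2/3) = 2.94^(2/3) = 2.0523.
Next, S^(1/2) = 0.0054^(1/2) = 0.073485.
Then 1/n = 1/0.031 = 32.26.
V = 32.26 * 2.0523 * 0.073485 = 4.8648 m/s.

4.8648


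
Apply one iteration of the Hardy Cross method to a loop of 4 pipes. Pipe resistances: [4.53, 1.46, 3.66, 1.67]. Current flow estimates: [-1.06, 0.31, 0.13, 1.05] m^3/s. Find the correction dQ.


Numerator terms (r*Q*|Q|): 4.53*-1.06*|-1.06| = -5.0899; 1.46*0.31*|0.31| = 0.1403; 3.66*0.13*|0.13| = 0.0619; 1.67*1.05*|1.05| = 1.8412.
Sum of numerator = -3.0466.
Denominator terms (r*|Q|): 4.53*|-1.06| = 4.8018; 1.46*|0.31| = 0.4526; 3.66*|0.13| = 0.4758; 1.67*|1.05| = 1.7535.
2 * sum of denominator = 2 * 7.4837 = 14.9674.
dQ = --3.0466 / 14.9674 = 0.2035 m^3/s.

0.2035


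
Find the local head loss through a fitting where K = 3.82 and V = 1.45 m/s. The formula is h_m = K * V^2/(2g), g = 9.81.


Minor loss formula: h_m = K * V^2/(2g).
V^2 = 1.45^2 = 2.1025.
V^2/(2g) = 2.1025 / 19.62 = 0.1072 m.
h_m = 3.82 * 0.1072 = 0.4094 m.

0.4094


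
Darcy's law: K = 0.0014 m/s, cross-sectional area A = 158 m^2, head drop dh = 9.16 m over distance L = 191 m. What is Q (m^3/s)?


Darcy's law: Q = K * A * i, where i = dh/L.
Hydraulic gradient i = 9.16 / 191 = 0.047958.
Q = 0.0014 * 158 * 0.047958
  = 0.0106 m^3/s.

0.0106


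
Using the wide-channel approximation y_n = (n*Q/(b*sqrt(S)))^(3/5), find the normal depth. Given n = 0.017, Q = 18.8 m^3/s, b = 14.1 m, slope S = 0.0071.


We use the wide-channel approximation y_n = (n*Q/(b*sqrt(S)))^(3/5).
sqrt(S) = sqrt(0.0071) = 0.084261.
Numerator: n*Q = 0.017 * 18.8 = 0.3196.
Denominator: b*sqrt(S) = 14.1 * 0.084261 = 1.18808.
arg = 0.269.
y_n = 0.269^(3/5) = 0.4548 m.

0.4548


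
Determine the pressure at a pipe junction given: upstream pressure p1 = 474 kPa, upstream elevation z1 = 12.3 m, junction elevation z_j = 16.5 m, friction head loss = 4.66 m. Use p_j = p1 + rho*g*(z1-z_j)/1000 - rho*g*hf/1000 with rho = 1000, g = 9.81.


Junction pressure: p_j = p1 + rho*g*(z1 - z_j)/1000 - rho*g*hf/1000.
Elevation term = 1000*9.81*(12.3 - 16.5)/1000 = -41.202 kPa.
Friction term = 1000*9.81*4.66/1000 = 45.715 kPa.
p_j = 474 + -41.202 - 45.715 = 387.08 kPa.

387.08


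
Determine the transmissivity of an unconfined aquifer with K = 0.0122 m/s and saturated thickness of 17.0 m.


Transmissivity is defined as T = K * h.
T = 0.0122 * 17.0
  = 0.2074 m^2/s.

0.2074


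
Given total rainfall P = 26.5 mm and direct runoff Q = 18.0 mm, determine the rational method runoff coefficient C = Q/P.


The runoff coefficient C = runoff depth / rainfall depth.
C = 18.0 / 26.5
  = 0.6792.

0.6792


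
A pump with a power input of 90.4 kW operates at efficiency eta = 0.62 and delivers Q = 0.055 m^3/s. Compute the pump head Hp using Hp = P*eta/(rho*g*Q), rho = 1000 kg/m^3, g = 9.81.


Pump head formula: Hp = P * eta / (rho * g * Q).
Numerator: P * eta = 90.4 * 1000 * 0.62 = 56048.0 W.
Denominator: rho * g * Q = 1000 * 9.81 * 0.055 = 539.55.
Hp = 56048.0 / 539.55 = 103.88 m.

103.88


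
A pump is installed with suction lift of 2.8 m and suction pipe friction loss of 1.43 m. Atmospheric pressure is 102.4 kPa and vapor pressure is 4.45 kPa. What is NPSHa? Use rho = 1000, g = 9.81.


NPSHa = p_atm/(rho*g) - z_s - hf_s - p_vap/(rho*g).
p_atm/(rho*g) = 102.4*1000 / (1000*9.81) = 10.438 m.
p_vap/(rho*g) = 4.45*1000 / (1000*9.81) = 0.454 m.
NPSHa = 10.438 - 2.8 - 1.43 - 0.454
      = 5.75 m.

5.75


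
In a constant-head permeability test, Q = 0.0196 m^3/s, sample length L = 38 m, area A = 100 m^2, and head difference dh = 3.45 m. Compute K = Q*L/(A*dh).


From K = Q*L / (A*dh):
Numerator: Q*L = 0.0196 * 38 = 0.7448.
Denominator: A*dh = 100 * 3.45 = 345.0.
K = 0.7448 / 345.0 = 0.002159 m/s.

0.002159


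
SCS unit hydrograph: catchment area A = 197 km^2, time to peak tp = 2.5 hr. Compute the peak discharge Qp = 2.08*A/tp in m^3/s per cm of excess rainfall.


SCS formula: Qp = 2.08 * A / tp.
Qp = 2.08 * 197 / 2.5
   = 409.76 / 2.5
   = 163.9 m^3/s per cm.

163.9


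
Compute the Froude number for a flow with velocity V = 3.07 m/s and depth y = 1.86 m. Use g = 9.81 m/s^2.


The Froude number is defined as Fr = V / sqrt(g*y).
g*y = 9.81 * 1.86 = 18.2466.
sqrt(g*y) = sqrt(18.2466) = 4.2716.
Fr = 3.07 / 4.2716 = 0.7187.

0.7187


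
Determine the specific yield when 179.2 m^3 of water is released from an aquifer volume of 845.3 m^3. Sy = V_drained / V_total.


Specific yield Sy = Volume drained / Total volume.
Sy = 179.2 / 845.3
   = 0.212.

0.212


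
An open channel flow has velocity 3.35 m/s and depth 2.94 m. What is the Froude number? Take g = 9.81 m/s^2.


The Froude number is defined as Fr = V / sqrt(g*y).
g*y = 9.81 * 2.94 = 28.8414.
sqrt(g*y) = sqrt(28.8414) = 5.3704.
Fr = 3.35 / 5.3704 = 0.6238.

0.6238


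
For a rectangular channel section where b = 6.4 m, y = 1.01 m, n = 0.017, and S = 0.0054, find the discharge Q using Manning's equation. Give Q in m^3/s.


For a rectangular channel, the cross-sectional area A = b * y = 6.4 * 1.01 = 6.46 m^2.
The wetted perimeter P = b + 2y = 6.4 + 2*1.01 = 8.42 m.
Hydraulic radius R = A/P = 6.46/8.42 = 0.7677 m.
Velocity V = (1/n)*R^(2/3)*S^(1/2) = (1/0.017)*0.7677^(2/3)*0.0054^(1/2) = 3.6242 m/s.
Discharge Q = A * V = 6.46 * 3.6242 = 23.427 m^3/s.

23.427


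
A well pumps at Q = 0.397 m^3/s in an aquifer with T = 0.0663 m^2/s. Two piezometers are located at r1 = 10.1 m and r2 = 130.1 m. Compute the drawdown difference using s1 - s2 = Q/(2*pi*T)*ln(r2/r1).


Thiem equation: s1 - s2 = Q/(2*pi*T) * ln(r2/r1).
ln(r2/r1) = ln(130.1/10.1) = 2.5558.
Q/(2*pi*T) = 0.397 / (2*pi*0.0663) = 0.397 / 0.4166 = 0.953.
s1 - s2 = 0.953 * 2.5558 = 2.4357 m.

2.4357


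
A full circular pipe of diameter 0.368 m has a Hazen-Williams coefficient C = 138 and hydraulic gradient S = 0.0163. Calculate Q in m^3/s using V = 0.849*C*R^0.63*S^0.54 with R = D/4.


For a full circular pipe, R = D/4 = 0.368/4 = 0.092 m.
V = 0.849 * 138 * 0.092^0.63 * 0.0163^0.54
  = 0.849 * 138 * 0.222426 * 0.108288
  = 2.822 m/s.
Pipe area A = pi*D^2/4 = pi*0.368^2/4 = 0.1064 m^2.
Q = A * V = 0.1064 * 2.822 = 0.3002 m^3/s.

0.3002


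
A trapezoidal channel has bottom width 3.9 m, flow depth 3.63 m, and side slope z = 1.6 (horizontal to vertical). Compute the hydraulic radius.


For a trapezoidal section with side slope z:
A = (b + z*y)*y = (3.9 + 1.6*3.63)*3.63 = 35.24 m^2.
P = b + 2*y*sqrt(1 + z^2) = 3.9 + 2*3.63*sqrt(1 + 1.6^2) = 17.598 m.
R = A/P = 35.24 / 17.598 = 2.0025 m.

2.0025


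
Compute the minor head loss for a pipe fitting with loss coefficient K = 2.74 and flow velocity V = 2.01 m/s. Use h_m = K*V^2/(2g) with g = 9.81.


Minor loss formula: h_m = K * V^2/(2g).
V^2 = 2.01^2 = 4.0401.
V^2/(2g) = 4.0401 / 19.62 = 0.2059 m.
h_m = 2.74 * 0.2059 = 0.5642 m.

0.5642


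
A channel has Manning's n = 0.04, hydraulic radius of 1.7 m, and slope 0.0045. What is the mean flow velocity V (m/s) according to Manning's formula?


Manning's equation gives V = (1/n) * R^(2/3) * S^(1/2).
First, compute R^(2/3) = 1.7^(2/3) = 1.4244.
Next, S^(1/2) = 0.0045^(1/2) = 0.067082.
Then 1/n = 1/0.04 = 25.0.
V = 25.0 * 1.4244 * 0.067082 = 2.3888 m/s.

2.3888


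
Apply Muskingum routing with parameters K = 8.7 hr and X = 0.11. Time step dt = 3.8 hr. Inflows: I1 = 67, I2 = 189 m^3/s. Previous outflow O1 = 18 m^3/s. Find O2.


Muskingum coefficients:
denom = 2*K*(1-X) + dt = 2*8.7*(1-0.11) + 3.8 = 19.286.
C0 = (dt - 2*K*X)/denom = (3.8 - 2*8.7*0.11)/19.286 = 0.0978.
C1 = (dt + 2*K*X)/denom = (3.8 + 2*8.7*0.11)/19.286 = 0.2963.
C2 = (2*K*(1-X) - dt)/denom = 0.6059.
O2 = C0*I2 + C1*I1 + C2*O1
   = 0.0978*189 + 0.2963*67 + 0.6059*18
   = 49.24 m^3/s.

49.24


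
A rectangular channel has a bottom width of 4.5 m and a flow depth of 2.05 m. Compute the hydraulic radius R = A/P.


For a rectangular section:
Flow area A = b * y = 4.5 * 2.05 = 9.22 m^2.
Wetted perimeter P = b + 2y = 4.5 + 2*2.05 = 8.6 m.
Hydraulic radius R = A/P = 9.22 / 8.6 = 1.0727 m.

1.0727


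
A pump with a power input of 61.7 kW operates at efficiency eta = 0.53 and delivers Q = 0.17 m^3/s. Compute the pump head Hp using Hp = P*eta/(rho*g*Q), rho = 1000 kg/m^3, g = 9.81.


Pump head formula: Hp = P * eta / (rho * g * Q).
Numerator: P * eta = 61.7 * 1000 * 0.53 = 32701.0 W.
Denominator: rho * g * Q = 1000 * 9.81 * 0.17 = 1667.7.
Hp = 32701.0 / 1667.7 = 19.61 m.

19.61


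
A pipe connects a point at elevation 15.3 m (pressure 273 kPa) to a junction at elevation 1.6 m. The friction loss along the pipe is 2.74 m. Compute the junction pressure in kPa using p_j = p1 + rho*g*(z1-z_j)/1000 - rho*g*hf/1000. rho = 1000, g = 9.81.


Junction pressure: p_j = p1 + rho*g*(z1 - z_j)/1000 - rho*g*hf/1000.
Elevation term = 1000*9.81*(15.3 - 1.6)/1000 = 134.397 kPa.
Friction term = 1000*9.81*2.74/1000 = 26.879 kPa.
p_j = 273 + 134.397 - 26.879 = 380.52 kPa.

380.52


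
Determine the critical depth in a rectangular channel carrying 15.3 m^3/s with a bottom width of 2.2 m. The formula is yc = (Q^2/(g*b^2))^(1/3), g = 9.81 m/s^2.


Using yc = (Q^2 / (g * b^2))^(1/3):
Q^2 = 15.3^2 = 234.09.
g * b^2 = 9.81 * 2.2^2 = 9.81 * 4.84 = 47.48.
Q^2 / (g*b^2) = 234.09 / 47.48 = 4.9303.
yc = 4.9303^(1/3) = 1.702 m.

1.702


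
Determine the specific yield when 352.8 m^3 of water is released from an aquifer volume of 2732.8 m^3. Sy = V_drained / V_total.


Specific yield Sy = Volume drained / Total volume.
Sy = 352.8 / 2732.8
   = 0.1291.

0.1291


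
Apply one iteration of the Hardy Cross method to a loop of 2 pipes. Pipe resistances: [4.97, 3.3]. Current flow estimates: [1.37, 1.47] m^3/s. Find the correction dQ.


Numerator terms (r*Q*|Q|): 4.97*1.37*|1.37| = 9.3282; 3.3*1.47*|1.47| = 7.131.
Sum of numerator = 16.4592.
Denominator terms (r*|Q|): 4.97*|1.37| = 6.8089; 3.3*|1.47| = 4.851.
2 * sum of denominator = 2 * 11.6599 = 23.3198.
dQ = -16.4592 / 23.3198 = -0.7058 m^3/s.

-0.7058


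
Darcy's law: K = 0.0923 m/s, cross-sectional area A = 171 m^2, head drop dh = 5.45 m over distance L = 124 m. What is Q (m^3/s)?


Darcy's law: Q = K * A * i, where i = dh/L.
Hydraulic gradient i = 5.45 / 124 = 0.043952.
Q = 0.0923 * 171 * 0.043952
  = 0.6937 m^3/s.

0.6937


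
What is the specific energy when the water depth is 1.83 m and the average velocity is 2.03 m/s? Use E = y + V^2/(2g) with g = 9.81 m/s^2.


Specific energy E = y + V^2/(2g).
Velocity head = V^2/(2g) = 2.03^2 / (2*9.81) = 4.1209 / 19.62 = 0.21 m.
E = 1.83 + 0.21 = 2.04 m.

2.04


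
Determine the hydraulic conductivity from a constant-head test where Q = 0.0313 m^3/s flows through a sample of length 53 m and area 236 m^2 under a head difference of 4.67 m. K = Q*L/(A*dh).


From K = Q*L / (A*dh):
Numerator: Q*L = 0.0313 * 53 = 1.6589.
Denominator: A*dh = 236 * 4.67 = 1102.12.
K = 1.6589 / 1102.12 = 0.001505 m/s.

0.001505


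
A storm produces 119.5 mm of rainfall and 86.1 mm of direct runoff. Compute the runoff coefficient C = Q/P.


The runoff coefficient C = runoff depth / rainfall depth.
C = 86.1 / 119.5
  = 0.7205.

0.7205


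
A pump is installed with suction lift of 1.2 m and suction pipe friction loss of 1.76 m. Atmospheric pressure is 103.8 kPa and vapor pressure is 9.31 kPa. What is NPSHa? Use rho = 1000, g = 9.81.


NPSHa = p_atm/(rho*g) - z_s - hf_s - p_vap/(rho*g).
p_atm/(rho*g) = 103.8*1000 / (1000*9.81) = 10.581 m.
p_vap/(rho*g) = 9.31*1000 / (1000*9.81) = 0.949 m.
NPSHa = 10.581 - 1.2 - 1.76 - 0.949
      = 6.67 m.

6.67


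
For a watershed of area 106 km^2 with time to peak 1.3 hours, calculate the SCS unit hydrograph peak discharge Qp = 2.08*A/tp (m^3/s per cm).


SCS formula: Qp = 2.08 * A / tp.
Qp = 2.08 * 106 / 1.3
   = 220.48 / 1.3
   = 169.6 m^3/s per cm.

169.6


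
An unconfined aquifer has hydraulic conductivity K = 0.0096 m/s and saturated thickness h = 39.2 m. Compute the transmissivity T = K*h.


Transmissivity is defined as T = K * h.
T = 0.0096 * 39.2
  = 0.3763 m^2/s.

0.3763


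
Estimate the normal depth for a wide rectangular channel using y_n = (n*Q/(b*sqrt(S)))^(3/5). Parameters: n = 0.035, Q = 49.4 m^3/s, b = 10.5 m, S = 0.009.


We use the wide-channel approximation y_n = (n*Q/(b*sqrt(S)))^(3/5).
sqrt(S) = sqrt(0.009) = 0.094868.
Numerator: n*Q = 0.035 * 49.4 = 1.729.
Denominator: b*sqrt(S) = 10.5 * 0.094868 = 0.996114.
arg = 1.7357.
y_n = 1.7357^(3/5) = 1.3922 m.

1.3922


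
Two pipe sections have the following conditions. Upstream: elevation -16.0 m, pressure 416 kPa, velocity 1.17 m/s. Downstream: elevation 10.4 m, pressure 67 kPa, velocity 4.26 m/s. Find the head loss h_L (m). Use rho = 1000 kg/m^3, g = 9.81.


Total head at each section: H = z + p/(rho*g) + V^2/(2g).
H1 = -16.0 + 416*1000/(1000*9.81) + 1.17^2/(2*9.81)
   = -16.0 + 42.406 + 0.0698
   = 26.475 m.
H2 = 10.4 + 67*1000/(1000*9.81) + 4.26^2/(2*9.81)
   = 10.4 + 6.83 + 0.925
   = 18.155 m.
h_L = H1 - H2 = 26.475 - 18.155 = 8.321 m.

8.321


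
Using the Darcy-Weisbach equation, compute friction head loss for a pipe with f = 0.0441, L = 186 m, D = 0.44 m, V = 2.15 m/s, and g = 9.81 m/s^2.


Darcy-Weisbach equation: h_f = f * (L/D) * V^2/(2g).
f * L/D = 0.0441 * 186/0.44 = 18.6423.
V^2/(2g) = 2.15^2 / (2*9.81) = 4.6225 / 19.62 = 0.2356 m.
h_f = 18.6423 * 0.2356 = 4.392 m.

4.392


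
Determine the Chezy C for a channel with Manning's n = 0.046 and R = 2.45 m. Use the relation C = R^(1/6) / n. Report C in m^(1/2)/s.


The Chezy coefficient relates to Manning's n through C = R^(1/6) / n.
R^(1/6) = 2.45^(1/6) = 1.161077.
C = 1.161077 / 0.046 = 25.24 m^(1/2)/s.

25.24


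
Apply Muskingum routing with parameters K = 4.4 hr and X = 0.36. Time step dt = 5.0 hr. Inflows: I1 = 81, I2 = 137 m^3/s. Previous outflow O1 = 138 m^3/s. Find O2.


Muskingum coefficients:
denom = 2*K*(1-X) + dt = 2*4.4*(1-0.36) + 5.0 = 10.632.
C0 = (dt - 2*K*X)/denom = (5.0 - 2*4.4*0.36)/10.632 = 0.1723.
C1 = (dt + 2*K*X)/denom = (5.0 + 2*4.4*0.36)/10.632 = 0.7682.
C2 = (2*K*(1-X) - dt)/denom = 0.0594.
O2 = C0*I2 + C1*I1 + C2*O1
   = 0.1723*137 + 0.7682*81 + 0.0594*138
   = 94.04 m^3/s.

94.04


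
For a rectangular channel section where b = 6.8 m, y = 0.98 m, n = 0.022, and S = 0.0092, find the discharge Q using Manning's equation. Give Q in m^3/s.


For a rectangular channel, the cross-sectional area A = b * y = 6.8 * 0.98 = 6.66 m^2.
The wetted perimeter P = b + 2y = 6.8 + 2*0.98 = 8.76 m.
Hydraulic radius R = A/P = 6.66/8.76 = 0.7607 m.
Velocity V = (1/n)*R^(2/3)*S^(1/2) = (1/0.022)*0.7607^(2/3)*0.0092^(1/2) = 3.6332 m/s.
Discharge Q = A * V = 6.66 * 3.6332 = 24.212 m^3/s.

24.212


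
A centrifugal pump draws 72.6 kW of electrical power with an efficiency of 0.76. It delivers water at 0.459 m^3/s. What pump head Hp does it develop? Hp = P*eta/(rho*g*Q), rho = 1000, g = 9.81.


Pump head formula: Hp = P * eta / (rho * g * Q).
Numerator: P * eta = 72.6 * 1000 * 0.76 = 55176.0 W.
Denominator: rho * g * Q = 1000 * 9.81 * 0.459 = 4502.79.
Hp = 55176.0 / 4502.79 = 12.25 m.

12.25


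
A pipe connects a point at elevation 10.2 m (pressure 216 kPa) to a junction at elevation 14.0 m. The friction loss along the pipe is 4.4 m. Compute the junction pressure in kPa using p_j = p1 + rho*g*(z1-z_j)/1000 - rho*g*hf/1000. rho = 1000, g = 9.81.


Junction pressure: p_j = p1 + rho*g*(z1 - z_j)/1000 - rho*g*hf/1000.
Elevation term = 1000*9.81*(10.2 - 14.0)/1000 = -37.278 kPa.
Friction term = 1000*9.81*4.4/1000 = 43.164 kPa.
p_j = 216 + -37.278 - 43.164 = 135.56 kPa.

135.56


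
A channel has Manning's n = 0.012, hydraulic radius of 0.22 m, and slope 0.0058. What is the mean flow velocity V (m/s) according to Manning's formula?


Manning's equation gives V = (1/n) * R^(2/3) * S^(1/2).
First, compute R^(2/3) = 0.22^(2/3) = 0.3644.
Next, S^(1/2) = 0.0058^(1/2) = 0.076158.
Then 1/n = 1/0.012 = 83.33.
V = 83.33 * 0.3644 * 0.076158 = 2.3129 m/s.

2.3129


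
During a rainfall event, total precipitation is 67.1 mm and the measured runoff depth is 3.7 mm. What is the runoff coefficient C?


The runoff coefficient C = runoff depth / rainfall depth.
C = 3.7 / 67.1
  = 0.0551.

0.0551


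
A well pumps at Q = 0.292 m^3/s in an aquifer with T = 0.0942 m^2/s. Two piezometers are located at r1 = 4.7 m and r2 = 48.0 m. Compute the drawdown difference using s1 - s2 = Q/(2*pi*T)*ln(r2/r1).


Thiem equation: s1 - s2 = Q/(2*pi*T) * ln(r2/r1).
ln(r2/r1) = ln(48.0/4.7) = 2.3236.
Q/(2*pi*T) = 0.292 / (2*pi*0.0942) = 0.292 / 0.5919 = 0.4933.
s1 - s2 = 0.4933 * 2.3236 = 1.1464 m.

1.1464


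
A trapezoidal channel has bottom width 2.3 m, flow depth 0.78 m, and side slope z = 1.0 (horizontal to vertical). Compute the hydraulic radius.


For a trapezoidal section with side slope z:
A = (b + z*y)*y = (2.3 + 1.0*0.78)*0.78 = 2.402 m^2.
P = b + 2*y*sqrt(1 + z^2) = 2.3 + 2*0.78*sqrt(1 + 1.0^2) = 4.506 m.
R = A/P = 2.402 / 4.506 = 0.5331 m.

0.5331


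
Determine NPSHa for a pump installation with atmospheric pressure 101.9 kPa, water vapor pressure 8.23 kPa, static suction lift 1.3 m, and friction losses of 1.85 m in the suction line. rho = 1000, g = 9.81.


NPSHa = p_atm/(rho*g) - z_s - hf_s - p_vap/(rho*g).
p_atm/(rho*g) = 101.9*1000 / (1000*9.81) = 10.387 m.
p_vap/(rho*g) = 8.23*1000 / (1000*9.81) = 0.839 m.
NPSHa = 10.387 - 1.3 - 1.85 - 0.839
      = 6.4 m.

6.4


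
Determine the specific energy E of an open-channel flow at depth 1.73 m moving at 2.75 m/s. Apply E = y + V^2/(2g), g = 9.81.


Specific energy E = y + V^2/(2g).
Velocity head = V^2/(2g) = 2.75^2 / (2*9.81) = 7.5625 / 19.62 = 0.3854 m.
E = 1.73 + 0.3854 = 2.1154 m.

2.1154


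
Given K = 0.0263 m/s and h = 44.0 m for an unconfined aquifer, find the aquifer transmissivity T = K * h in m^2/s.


Transmissivity is defined as T = K * h.
T = 0.0263 * 44.0
  = 1.1572 m^2/s.

1.1572


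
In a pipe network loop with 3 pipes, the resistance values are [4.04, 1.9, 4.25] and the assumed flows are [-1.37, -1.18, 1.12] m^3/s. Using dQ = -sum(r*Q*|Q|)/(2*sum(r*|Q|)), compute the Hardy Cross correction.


Numerator terms (r*Q*|Q|): 4.04*-1.37*|-1.37| = -7.5827; 1.9*-1.18*|-1.18| = -2.6456; 4.25*1.12*|1.12| = 5.3312.
Sum of numerator = -4.897.
Denominator terms (r*|Q|): 4.04*|-1.37| = 5.5348; 1.9*|-1.18| = 2.242; 4.25*|1.12| = 4.76.
2 * sum of denominator = 2 * 12.5368 = 25.0736.
dQ = --4.897 / 25.0736 = 0.1953 m^3/s.

0.1953
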